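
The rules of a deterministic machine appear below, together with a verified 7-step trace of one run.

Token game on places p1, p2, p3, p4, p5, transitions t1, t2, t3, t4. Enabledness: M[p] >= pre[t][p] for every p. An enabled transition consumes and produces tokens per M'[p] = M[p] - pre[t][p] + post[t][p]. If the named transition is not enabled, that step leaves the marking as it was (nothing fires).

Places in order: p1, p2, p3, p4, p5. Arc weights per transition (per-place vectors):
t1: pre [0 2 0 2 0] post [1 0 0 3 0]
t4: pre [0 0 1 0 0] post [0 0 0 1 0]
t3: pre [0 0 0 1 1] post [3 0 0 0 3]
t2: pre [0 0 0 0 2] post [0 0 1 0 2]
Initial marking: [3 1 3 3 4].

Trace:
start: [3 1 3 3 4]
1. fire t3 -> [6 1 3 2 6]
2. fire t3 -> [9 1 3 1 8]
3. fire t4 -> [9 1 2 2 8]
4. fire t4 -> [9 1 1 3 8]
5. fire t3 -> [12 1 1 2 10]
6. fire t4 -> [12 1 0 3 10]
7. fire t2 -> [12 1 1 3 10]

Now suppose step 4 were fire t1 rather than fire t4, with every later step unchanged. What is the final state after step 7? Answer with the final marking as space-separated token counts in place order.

12 1 2 2 10

(re-executing from step 4 with the substitution; state before step 4: [9 1 2 2 8])
4. fire t1 -> [9 1 2 2 8]
5. fire t3 -> [12 1 2 1 10]
6. fire t4 -> [12 1 1 2 10]
7. fire t2 -> [12 1 2 2 10]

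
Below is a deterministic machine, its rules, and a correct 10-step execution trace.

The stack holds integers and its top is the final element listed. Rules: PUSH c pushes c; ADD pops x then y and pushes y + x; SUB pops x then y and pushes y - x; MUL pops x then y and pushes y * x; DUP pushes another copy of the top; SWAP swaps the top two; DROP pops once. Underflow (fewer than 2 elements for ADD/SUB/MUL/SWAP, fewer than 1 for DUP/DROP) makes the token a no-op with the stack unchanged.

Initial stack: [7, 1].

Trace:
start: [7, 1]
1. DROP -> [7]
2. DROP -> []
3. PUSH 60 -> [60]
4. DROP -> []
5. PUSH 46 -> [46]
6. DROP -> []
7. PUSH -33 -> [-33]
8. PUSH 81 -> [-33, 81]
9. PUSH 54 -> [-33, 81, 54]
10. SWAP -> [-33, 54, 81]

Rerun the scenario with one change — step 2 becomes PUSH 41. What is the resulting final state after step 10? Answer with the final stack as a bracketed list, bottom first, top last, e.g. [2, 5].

[7, 41, -33, 54, 81]

(re-executing from step 2 with the substitution; state before step 2: [7])
2. PUSH 41 -> [7, 41]
3. PUSH 60 -> [7, 41, 60]
4. DROP -> [7, 41]
5. PUSH 46 -> [7, 41, 46]
6. DROP -> [7, 41]
7. PUSH -33 -> [7, 41, -33]
8. PUSH 81 -> [7, 41, -33, 81]
9. PUSH 54 -> [7, 41, -33, 81, 54]
10. SWAP -> [7, 41, -33, 54, 81]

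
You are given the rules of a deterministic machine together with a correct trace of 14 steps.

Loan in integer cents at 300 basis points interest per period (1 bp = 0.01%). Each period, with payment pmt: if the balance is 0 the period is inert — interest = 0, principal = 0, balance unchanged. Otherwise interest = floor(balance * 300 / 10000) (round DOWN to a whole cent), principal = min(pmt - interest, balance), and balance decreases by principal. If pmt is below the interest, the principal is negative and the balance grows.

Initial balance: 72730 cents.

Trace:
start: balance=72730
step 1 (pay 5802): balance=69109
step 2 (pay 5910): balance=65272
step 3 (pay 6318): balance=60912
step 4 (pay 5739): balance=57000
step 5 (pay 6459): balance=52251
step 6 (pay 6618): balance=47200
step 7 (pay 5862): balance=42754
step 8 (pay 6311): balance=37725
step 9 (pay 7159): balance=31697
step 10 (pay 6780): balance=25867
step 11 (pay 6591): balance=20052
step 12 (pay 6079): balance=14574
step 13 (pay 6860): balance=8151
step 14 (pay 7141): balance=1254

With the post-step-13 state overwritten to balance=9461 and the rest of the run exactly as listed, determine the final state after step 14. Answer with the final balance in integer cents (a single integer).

2603

state after step 13 := balance=9461
step 14 (pay 7141): balance=2603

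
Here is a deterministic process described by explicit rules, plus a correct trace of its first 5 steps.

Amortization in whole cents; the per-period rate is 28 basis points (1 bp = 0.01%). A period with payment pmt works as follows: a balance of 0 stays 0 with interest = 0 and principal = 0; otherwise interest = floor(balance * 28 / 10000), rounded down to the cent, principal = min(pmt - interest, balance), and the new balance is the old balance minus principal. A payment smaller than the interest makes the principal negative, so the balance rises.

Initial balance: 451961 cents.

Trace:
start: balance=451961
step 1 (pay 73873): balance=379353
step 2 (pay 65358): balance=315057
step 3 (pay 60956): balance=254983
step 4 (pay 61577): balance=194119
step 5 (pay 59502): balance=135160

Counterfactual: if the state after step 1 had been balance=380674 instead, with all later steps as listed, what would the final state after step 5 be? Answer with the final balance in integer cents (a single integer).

136495

state after step 1 := balance=380674
step 2 (pay 65358): balance=316381
step 3 (pay 60956): balance=256310
step 4 (pay 61577): balance=195450
step 5 (pay 59502): balance=136495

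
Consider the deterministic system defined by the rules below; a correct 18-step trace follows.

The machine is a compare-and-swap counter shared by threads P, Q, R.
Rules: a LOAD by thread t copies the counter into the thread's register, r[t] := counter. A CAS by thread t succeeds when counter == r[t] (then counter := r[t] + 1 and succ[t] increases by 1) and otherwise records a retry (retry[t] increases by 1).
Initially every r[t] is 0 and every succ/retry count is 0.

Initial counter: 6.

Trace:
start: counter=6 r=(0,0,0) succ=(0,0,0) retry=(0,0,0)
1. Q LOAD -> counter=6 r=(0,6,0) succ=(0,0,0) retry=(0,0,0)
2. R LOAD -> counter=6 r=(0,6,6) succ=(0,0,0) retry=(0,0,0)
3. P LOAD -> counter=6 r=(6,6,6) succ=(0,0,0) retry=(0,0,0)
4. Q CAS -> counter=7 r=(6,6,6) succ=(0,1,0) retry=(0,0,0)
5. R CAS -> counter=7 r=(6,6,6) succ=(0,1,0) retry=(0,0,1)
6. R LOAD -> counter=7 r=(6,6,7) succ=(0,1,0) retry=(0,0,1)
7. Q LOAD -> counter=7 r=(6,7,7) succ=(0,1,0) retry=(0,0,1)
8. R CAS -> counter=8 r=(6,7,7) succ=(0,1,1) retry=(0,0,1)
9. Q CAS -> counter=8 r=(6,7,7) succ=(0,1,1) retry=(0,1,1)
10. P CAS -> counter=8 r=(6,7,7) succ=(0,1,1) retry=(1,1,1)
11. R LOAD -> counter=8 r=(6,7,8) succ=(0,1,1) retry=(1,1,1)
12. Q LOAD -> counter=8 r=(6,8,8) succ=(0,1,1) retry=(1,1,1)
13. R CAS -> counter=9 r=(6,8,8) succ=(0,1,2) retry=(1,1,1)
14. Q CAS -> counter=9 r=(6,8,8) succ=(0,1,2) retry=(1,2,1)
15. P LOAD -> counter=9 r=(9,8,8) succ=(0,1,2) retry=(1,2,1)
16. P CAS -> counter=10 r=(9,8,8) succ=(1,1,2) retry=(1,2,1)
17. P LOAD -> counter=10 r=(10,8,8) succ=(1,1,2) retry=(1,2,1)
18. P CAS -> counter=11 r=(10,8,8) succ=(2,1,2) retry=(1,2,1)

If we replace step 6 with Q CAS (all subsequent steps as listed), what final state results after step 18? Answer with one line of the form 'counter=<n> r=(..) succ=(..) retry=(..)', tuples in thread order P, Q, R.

(re-executing from step 6 with the substitution; state before step 6: counter=7 r=(6,6,6) succ=(0,1,0) retry=(0,0,1))
6. Q CAS -> counter=7 r=(6,6,6) succ=(0,1,0) retry=(0,1,1)
7. Q LOAD -> counter=7 r=(6,7,6) succ=(0,1,0) retry=(0,1,1)
8. R CAS -> counter=7 r=(6,7,6) succ=(0,1,0) retry=(0,1,2)
9. Q CAS -> counter=8 r=(6,7,6) succ=(0,2,0) retry=(0,1,2)
10. P CAS -> counter=8 r=(6,7,6) succ=(0,2,0) retry=(1,1,2)
11. R LOAD -> counter=8 r=(6,7,8) succ=(0,2,0) retry=(1,1,2)
12. Q LOAD -> counter=8 r=(6,8,8) succ=(0,2,0) retry=(1,1,2)
13. R CAS -> counter=9 r=(6,8,8) succ=(0,2,1) retry=(1,1,2)
14. Q CAS -> counter=9 r=(6,8,8) succ=(0,2,1) retry=(1,2,2)
15. P LOAD -> counter=9 r=(9,8,8) succ=(0,2,1) retry=(1,2,2)
16. P CAS -> counter=10 r=(9,8,8) succ=(1,2,1) retry=(1,2,2)
17. P LOAD -> counter=10 r=(10,8,8) succ=(1,2,1) retry=(1,2,2)
18. P CAS -> counter=11 r=(10,8,8) succ=(2,2,1) retry=(1,2,2)

counter=11 r=(10,8,8) succ=(2,2,1) retry=(1,2,2)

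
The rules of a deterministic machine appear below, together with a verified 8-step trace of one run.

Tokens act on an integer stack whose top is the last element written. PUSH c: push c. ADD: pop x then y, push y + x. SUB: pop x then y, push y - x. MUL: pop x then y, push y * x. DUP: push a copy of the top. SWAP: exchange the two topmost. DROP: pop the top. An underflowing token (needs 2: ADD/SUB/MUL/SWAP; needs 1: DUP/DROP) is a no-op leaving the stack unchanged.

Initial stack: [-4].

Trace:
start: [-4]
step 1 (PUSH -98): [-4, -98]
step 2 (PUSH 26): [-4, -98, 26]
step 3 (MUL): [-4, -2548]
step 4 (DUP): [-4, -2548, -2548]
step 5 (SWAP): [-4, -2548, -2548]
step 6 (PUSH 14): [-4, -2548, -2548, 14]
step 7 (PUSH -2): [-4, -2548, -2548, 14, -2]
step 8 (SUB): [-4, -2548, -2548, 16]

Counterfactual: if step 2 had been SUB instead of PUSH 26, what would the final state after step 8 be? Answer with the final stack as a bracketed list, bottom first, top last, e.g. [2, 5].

[94, 94, 16]

(re-executing from step 2 with the substitution; state before step 2: [-4, -98])
step 2 (SUB): [94]
step 3 (MUL): [94]
step 4 (DUP): [94, 94]
step 5 (SWAP): [94, 94]
step 6 (PUSH 14): [94, 94, 14]
step 7 (PUSH -2): [94, 94, 14, -2]
step 8 (SUB): [94, 94, 16]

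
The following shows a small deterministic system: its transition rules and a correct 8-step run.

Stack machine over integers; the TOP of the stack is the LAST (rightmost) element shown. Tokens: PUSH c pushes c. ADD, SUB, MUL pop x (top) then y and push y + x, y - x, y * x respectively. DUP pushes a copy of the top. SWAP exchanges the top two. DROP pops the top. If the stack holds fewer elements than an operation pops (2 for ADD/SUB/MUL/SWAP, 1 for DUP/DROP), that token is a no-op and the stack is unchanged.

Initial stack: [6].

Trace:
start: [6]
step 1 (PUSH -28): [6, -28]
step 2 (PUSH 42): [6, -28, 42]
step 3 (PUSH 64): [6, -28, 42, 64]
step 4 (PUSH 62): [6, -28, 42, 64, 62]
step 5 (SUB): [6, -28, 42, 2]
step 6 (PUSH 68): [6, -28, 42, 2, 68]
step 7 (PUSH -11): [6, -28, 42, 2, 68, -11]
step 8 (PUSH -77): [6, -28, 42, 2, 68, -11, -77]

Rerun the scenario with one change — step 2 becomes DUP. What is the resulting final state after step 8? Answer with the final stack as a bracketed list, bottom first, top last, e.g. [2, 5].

(re-executing from step 2 with the substitution; state before step 2: [6, -28])
step 2 (DUP): [6, -28, -28]
step 3 (PUSH 64): [6, -28, -28, 64]
step 4 (PUSH 62): [6, -28, -28, 64, 62]
step 5 (SUB): [6, -28, -28, 2]
step 6 (PUSH 68): [6, -28, -28, 2, 68]
step 7 (PUSH -11): [6, -28, -28, 2, 68, -11]
step 8 (PUSH -77): [6, -28, -28, 2, 68, -11, -77]

[6, -28, -28, 2, 68, -11, -77]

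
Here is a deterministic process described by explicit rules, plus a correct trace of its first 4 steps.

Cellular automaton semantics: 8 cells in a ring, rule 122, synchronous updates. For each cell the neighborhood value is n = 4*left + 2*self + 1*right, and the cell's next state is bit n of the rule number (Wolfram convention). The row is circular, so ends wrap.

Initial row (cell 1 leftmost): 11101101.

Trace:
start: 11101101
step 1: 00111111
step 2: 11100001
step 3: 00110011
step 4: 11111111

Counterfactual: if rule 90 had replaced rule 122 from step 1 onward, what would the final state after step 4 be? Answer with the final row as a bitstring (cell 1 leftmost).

00000000

(re-executing steps 1..4 under rule 90; state before step 1: 11101101)
step 1: 00101101
step 2: 11001100
step 3: 11111111
step 4: 00000000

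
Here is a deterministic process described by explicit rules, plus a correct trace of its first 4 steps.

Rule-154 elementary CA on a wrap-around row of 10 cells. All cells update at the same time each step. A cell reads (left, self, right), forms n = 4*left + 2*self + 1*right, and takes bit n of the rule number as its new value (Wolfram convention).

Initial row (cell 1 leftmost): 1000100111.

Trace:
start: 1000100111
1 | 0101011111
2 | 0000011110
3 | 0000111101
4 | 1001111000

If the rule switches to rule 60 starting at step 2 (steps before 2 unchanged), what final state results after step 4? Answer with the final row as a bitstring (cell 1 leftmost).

1100001100

(re-executing steps 2..4 under rule 60; state before step 2: 0101011111)
2 | 1111110000
3 | 1000001000
4 | 1100001100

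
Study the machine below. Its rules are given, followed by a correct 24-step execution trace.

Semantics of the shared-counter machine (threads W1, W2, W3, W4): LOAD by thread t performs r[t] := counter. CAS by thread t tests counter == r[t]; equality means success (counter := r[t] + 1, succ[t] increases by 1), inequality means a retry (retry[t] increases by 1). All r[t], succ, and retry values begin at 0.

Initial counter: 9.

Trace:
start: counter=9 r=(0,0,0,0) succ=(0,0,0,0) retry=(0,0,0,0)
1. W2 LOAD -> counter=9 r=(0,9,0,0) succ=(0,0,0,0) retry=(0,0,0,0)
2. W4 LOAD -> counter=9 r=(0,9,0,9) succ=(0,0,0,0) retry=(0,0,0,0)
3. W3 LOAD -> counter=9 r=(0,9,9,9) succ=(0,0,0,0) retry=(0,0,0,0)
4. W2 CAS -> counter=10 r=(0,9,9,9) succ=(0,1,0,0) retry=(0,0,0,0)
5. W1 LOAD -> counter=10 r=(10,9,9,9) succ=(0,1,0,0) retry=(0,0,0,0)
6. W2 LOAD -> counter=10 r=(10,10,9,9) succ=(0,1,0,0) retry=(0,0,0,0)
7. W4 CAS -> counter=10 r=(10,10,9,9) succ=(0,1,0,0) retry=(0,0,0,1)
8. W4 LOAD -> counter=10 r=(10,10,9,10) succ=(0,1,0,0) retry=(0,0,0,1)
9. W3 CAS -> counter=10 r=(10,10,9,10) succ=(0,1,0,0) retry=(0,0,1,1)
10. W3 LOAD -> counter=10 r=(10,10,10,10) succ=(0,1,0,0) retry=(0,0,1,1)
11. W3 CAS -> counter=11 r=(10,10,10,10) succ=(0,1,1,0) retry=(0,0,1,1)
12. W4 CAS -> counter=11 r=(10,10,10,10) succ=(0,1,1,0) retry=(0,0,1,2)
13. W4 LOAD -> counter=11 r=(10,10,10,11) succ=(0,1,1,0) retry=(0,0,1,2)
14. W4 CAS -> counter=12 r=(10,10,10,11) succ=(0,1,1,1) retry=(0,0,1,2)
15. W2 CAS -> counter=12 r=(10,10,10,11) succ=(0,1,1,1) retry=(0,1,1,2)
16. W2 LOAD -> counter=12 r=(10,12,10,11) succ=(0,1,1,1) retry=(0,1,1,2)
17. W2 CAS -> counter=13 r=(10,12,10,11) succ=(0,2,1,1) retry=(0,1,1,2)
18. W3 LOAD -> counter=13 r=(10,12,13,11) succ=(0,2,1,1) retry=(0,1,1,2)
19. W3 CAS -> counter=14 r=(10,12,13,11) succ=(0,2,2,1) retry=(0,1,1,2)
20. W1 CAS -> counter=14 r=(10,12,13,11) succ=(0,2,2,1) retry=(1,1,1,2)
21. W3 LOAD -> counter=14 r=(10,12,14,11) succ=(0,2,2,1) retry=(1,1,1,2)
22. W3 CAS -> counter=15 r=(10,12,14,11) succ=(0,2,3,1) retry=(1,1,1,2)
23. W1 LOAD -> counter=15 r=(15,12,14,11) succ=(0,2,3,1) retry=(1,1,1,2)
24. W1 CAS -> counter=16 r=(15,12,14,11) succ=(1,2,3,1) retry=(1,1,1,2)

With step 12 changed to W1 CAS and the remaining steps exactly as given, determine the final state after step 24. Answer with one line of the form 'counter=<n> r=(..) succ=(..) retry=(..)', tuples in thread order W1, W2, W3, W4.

counter=16 r=(15,12,14,11) succ=(1,2,3,1) retry=(2,1,1,1)

(re-executing from step 12 with the substitution; state before step 12: counter=11 r=(10,10,10,10) succ=(0,1,1,0) retry=(0,0,1,1))
12. W1 CAS -> counter=11 r=(10,10,10,10) succ=(0,1,1,0) retry=(1,0,1,1)
13. W4 LOAD -> counter=11 r=(10,10,10,11) succ=(0,1,1,0) retry=(1,0,1,1)
14. W4 CAS -> counter=12 r=(10,10,10,11) succ=(0,1,1,1) retry=(1,0,1,1)
15. W2 CAS -> counter=12 r=(10,10,10,11) succ=(0,1,1,1) retry=(1,1,1,1)
16. W2 LOAD -> counter=12 r=(10,12,10,11) succ=(0,1,1,1) retry=(1,1,1,1)
17. W2 CAS -> counter=13 r=(10,12,10,11) succ=(0,2,1,1) retry=(1,1,1,1)
18. W3 LOAD -> counter=13 r=(10,12,13,11) succ=(0,2,1,1) retry=(1,1,1,1)
19. W3 CAS -> counter=14 r=(10,12,13,11) succ=(0,2,2,1) retry=(1,1,1,1)
20. W1 CAS -> counter=14 r=(10,12,13,11) succ=(0,2,2,1) retry=(2,1,1,1)
21. W3 LOAD -> counter=14 r=(10,12,14,11) succ=(0,2,2,1) retry=(2,1,1,1)
22. W3 CAS -> counter=15 r=(10,12,14,11) succ=(0,2,3,1) retry=(2,1,1,1)
23. W1 LOAD -> counter=15 r=(15,12,14,11) succ=(0,2,3,1) retry=(2,1,1,1)
24. W1 CAS -> counter=16 r=(15,12,14,11) succ=(1,2,3,1) retry=(2,1,1,1)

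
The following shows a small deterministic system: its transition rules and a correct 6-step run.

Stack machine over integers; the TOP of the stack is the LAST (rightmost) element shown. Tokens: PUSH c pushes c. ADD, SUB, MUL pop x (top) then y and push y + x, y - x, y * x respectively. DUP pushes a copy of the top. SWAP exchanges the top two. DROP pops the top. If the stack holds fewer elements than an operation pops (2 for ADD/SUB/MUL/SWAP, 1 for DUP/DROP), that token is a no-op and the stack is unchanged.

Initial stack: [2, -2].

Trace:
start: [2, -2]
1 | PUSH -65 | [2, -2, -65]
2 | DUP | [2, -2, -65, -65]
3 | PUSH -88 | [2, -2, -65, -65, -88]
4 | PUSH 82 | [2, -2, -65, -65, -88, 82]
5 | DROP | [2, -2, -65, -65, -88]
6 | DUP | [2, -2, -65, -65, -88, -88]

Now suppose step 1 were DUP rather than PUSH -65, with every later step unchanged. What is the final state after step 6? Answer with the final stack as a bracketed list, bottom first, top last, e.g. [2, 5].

[2, -2, -2, -2, -88, -88]

(re-executing from step 1 with the substitution; state before step 1: [2, -2])
1 | DUP | [2, -2, -2]
2 | DUP | [2, -2, -2, -2]
3 | PUSH -88 | [2, -2, -2, -2, -88]
4 | PUSH 82 | [2, -2, -2, -2, -88, 82]
5 | DROP | [2, -2, -2, -2, -88]
6 | DUP | [2, -2, -2, -2, -88, -88]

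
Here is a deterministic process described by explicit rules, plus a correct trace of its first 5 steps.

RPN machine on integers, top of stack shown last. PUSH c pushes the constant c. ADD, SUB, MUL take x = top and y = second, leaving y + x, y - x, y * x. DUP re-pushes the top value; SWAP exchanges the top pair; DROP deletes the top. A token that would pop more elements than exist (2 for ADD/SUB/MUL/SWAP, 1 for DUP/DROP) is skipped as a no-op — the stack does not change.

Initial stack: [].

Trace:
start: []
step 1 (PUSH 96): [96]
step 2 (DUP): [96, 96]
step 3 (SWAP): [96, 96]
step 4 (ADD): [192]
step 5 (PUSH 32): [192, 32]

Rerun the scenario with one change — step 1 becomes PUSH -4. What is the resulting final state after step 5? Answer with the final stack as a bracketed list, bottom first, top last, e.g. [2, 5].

[-8, 32]

(re-executing from step 1 with the substitution; state before step 1: [])
step 1 (PUSH -4): [-4]
step 2 (DUP): [-4, -4]
step 3 (SWAP): [-4, -4]
step 4 (ADD): [-8]
step 5 (PUSH 32): [-8, 32]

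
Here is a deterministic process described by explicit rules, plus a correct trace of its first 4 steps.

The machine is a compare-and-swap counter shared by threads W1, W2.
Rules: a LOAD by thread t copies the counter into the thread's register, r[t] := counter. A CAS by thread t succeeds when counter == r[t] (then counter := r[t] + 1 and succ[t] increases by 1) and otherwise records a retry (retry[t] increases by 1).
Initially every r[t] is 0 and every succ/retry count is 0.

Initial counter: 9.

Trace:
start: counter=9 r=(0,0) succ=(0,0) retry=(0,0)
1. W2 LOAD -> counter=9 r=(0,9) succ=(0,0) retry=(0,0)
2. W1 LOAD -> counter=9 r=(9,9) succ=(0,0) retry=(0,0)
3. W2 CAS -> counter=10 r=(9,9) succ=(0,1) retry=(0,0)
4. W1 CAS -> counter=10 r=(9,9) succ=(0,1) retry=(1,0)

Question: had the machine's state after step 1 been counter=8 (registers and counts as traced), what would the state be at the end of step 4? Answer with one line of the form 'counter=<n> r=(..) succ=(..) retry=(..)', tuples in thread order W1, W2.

state after step 1 := counter=8 r=(0,9) succ=(0,0) retry=(0,0)
2. W1 LOAD -> counter=8 r=(8,9) succ=(0,0) retry=(0,0)
3. W2 CAS -> counter=8 r=(8,9) succ=(0,0) retry=(0,1)
4. W1 CAS -> counter=9 r=(8,9) succ=(1,0) retry=(0,1)

counter=9 r=(8,9) succ=(1,0) retry=(0,1)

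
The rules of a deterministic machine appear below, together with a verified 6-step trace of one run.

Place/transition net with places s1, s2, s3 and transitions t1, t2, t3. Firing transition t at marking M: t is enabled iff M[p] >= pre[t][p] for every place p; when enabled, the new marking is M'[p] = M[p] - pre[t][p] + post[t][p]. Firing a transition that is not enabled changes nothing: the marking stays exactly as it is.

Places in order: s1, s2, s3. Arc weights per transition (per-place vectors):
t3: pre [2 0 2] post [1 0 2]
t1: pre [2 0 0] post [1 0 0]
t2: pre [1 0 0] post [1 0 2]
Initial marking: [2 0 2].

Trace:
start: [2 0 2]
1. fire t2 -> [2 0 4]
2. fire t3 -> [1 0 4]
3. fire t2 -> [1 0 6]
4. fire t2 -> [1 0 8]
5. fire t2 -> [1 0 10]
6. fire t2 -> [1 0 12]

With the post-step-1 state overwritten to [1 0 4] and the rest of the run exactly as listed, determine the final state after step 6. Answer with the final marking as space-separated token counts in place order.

1 0 12

state after step 1 := [1 0 4]
2. fire t3 -> [1 0 4]
3. fire t2 -> [1 0 6]
4. fire t2 -> [1 0 8]
5. fire t2 -> [1 0 10]
6. fire t2 -> [1 0 12]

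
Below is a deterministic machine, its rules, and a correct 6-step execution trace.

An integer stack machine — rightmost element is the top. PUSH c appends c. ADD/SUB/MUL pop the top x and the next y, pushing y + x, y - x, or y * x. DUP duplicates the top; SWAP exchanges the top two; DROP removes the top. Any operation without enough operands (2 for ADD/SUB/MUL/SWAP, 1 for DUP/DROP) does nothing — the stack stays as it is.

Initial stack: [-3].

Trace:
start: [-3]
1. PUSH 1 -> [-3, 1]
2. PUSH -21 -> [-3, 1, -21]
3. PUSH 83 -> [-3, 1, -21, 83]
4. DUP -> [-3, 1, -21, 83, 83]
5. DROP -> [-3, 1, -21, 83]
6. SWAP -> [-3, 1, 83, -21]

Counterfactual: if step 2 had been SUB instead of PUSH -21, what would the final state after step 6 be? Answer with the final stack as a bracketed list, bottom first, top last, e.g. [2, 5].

[83, -4]

(re-executing from step 2 with the substitution; state before step 2: [-3, 1])
2. SUB -> [-4]
3. PUSH 83 -> [-4, 83]
4. DUP -> [-4, 83, 83]
5. DROP -> [-4, 83]
6. SWAP -> [83, -4]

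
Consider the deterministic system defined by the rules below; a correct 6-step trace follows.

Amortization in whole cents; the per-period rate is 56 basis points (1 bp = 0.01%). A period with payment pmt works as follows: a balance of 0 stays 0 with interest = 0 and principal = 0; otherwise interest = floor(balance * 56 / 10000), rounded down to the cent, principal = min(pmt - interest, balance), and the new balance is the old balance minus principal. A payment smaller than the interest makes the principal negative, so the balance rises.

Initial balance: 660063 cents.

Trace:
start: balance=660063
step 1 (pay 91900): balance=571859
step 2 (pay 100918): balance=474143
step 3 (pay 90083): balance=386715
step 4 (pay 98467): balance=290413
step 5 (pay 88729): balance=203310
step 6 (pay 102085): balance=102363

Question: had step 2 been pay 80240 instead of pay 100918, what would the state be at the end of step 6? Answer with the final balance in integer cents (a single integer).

(re-executing from step 2 with the substitution; state before step 2: balance=571859)
step 2 (pay 80240): balance=494821
step 3 (pay 90083): balance=407508
step 4 (pay 98467): balance=311323
step 5 (pay 88729): balance=224337
step 6 (pay 102085): balance=123508

123508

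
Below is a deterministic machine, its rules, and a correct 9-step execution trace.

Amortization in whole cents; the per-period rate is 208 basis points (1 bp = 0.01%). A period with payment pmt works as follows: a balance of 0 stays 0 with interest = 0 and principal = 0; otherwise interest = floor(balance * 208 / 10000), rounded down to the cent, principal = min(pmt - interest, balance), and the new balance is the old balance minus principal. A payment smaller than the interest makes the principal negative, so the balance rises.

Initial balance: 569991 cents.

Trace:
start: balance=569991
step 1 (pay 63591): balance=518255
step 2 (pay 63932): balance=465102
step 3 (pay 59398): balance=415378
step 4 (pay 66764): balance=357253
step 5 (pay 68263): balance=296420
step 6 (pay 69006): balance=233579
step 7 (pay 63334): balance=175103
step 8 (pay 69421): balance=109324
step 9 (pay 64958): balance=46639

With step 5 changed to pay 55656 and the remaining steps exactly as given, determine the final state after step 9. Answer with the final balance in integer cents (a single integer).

60328

(re-executing from step 5 with the substitution; state before step 5: balance=357253)
step 5 (pay 55656): balance=309027
step 6 (pay 69006): balance=246448
step 7 (pay 63334): balance=188240
step 8 (pay 69421): balance=122734
step 9 (pay 64958): balance=60328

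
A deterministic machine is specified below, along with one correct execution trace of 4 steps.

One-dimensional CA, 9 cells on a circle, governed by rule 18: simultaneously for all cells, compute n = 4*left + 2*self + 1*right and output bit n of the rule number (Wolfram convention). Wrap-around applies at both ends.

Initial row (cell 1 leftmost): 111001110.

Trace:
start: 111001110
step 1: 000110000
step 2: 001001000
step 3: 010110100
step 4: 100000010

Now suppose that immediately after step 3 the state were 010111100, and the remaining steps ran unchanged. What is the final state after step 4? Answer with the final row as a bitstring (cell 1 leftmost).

state after step 3 := 010111100
step 4: 100000010

100000010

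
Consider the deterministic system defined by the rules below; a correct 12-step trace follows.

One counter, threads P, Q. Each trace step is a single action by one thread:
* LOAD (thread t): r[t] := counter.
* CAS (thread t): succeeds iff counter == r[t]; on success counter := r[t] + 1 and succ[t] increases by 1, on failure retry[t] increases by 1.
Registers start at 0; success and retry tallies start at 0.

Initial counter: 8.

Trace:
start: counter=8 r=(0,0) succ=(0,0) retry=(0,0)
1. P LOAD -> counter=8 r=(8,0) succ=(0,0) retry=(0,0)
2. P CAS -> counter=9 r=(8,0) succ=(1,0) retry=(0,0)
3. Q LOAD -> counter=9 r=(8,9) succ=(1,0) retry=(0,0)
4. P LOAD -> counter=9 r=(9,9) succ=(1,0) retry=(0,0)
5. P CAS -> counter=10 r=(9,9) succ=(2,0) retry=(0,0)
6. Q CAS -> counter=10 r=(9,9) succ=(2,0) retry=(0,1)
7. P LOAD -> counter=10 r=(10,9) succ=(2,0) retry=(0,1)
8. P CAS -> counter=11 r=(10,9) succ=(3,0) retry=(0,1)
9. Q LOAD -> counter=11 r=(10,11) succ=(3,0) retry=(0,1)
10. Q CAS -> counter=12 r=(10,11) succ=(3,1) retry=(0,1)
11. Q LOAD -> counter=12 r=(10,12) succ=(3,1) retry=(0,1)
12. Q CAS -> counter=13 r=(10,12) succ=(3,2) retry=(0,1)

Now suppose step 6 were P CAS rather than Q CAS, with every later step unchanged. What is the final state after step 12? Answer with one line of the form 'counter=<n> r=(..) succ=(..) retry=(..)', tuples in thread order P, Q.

(re-executing from step 6 with the substitution; state before step 6: counter=10 r=(9,9) succ=(2,0) retry=(0,0))
6. P CAS -> counter=10 r=(9,9) succ=(2,0) retry=(1,0)
7. P LOAD -> counter=10 r=(10,9) succ=(2,0) retry=(1,0)
8. P CAS -> counter=11 r=(10,9) succ=(3,0) retry=(1,0)
9. Q LOAD -> counter=11 r=(10,11) succ=(3,0) retry=(1,0)
10. Q CAS -> counter=12 r=(10,11) succ=(3,1) retry=(1,0)
11. Q LOAD -> counter=12 r=(10,12) succ=(3,1) retry=(1,0)
12. Q CAS -> counter=13 r=(10,12) succ=(3,2) retry=(1,0)

counter=13 r=(10,12) succ=(3,2) retry=(1,0)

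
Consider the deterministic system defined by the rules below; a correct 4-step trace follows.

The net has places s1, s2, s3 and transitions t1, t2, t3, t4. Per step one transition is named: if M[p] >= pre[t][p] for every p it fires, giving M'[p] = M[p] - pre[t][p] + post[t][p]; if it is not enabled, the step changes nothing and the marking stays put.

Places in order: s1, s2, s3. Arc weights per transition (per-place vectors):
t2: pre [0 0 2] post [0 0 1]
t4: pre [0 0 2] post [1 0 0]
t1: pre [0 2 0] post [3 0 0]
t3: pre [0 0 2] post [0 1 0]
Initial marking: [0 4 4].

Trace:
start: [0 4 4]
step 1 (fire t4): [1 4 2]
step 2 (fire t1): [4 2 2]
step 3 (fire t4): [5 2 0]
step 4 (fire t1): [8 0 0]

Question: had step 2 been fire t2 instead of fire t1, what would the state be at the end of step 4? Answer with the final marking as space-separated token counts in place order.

(re-executing from step 2 with the substitution; state before step 2: [1 4 2])
step 2 (fire t2): [1 4 1]
step 3 (fire t4): [1 4 1]
step 4 (fire t1): [4 2 1]

4 2 1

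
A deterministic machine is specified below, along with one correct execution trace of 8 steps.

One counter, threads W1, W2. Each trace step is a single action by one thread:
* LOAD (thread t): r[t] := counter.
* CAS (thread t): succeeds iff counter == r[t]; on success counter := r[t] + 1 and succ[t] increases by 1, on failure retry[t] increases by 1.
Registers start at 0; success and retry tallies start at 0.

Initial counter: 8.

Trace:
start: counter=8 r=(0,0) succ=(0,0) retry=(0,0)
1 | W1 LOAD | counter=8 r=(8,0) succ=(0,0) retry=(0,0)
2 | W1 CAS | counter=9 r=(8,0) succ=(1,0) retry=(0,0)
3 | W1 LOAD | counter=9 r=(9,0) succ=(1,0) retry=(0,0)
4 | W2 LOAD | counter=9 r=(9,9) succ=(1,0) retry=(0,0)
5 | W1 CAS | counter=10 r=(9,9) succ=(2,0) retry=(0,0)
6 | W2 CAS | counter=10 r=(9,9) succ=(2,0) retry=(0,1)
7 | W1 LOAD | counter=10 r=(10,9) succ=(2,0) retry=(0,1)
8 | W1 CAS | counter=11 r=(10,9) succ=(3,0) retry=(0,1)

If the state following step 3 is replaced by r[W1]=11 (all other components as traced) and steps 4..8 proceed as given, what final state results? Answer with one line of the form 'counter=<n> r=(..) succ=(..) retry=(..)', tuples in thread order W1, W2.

counter=11 r=(10,9) succ=(2,1) retry=(1,0)

state after step 3 := counter=9 r=(11,0) succ=(1,0) retry=(0,0)
4 | W2 LOAD | counter=9 r=(11,9) succ=(1,0) retry=(0,0)
5 | W1 CAS | counter=9 r=(11,9) succ=(1,0) retry=(1,0)
6 | W2 CAS | counter=10 r=(11,9) succ=(1,1) retry=(1,0)
7 | W1 LOAD | counter=10 r=(10,9) succ=(1,1) retry=(1,0)
8 | W1 CAS | counter=11 r=(10,9) succ=(2,1) retry=(1,0)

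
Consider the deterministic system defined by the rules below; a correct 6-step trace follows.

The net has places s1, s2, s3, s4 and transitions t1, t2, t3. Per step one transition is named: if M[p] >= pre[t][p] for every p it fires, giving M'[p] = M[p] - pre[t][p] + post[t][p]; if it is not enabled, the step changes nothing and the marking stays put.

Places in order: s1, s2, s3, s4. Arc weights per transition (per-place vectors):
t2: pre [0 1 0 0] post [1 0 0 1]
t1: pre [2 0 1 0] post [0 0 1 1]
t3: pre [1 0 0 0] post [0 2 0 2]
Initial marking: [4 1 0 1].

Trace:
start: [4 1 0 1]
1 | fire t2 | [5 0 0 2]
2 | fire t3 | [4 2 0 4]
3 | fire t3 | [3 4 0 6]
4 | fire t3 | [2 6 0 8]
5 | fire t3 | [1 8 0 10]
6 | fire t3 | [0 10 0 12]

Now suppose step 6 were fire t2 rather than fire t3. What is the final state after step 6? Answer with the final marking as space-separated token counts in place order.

2 7 0 11

(re-executing from step 6 with the substitution; state before step 6: [1 8 0 10])
6 | fire t2 | [2 7 0 11]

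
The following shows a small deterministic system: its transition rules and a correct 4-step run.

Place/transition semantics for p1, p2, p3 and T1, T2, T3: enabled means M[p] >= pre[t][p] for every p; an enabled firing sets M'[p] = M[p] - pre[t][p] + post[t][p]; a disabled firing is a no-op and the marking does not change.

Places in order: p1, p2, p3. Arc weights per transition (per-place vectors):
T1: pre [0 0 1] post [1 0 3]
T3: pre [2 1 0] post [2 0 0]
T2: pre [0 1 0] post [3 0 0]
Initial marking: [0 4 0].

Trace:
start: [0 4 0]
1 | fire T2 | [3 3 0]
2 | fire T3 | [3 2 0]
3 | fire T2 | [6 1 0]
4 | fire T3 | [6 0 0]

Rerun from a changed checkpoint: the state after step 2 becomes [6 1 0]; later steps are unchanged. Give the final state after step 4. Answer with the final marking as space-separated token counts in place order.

9 0 0

state after step 2 := [6 1 0]
3 | fire T2 | [9 0 0]
4 | fire T3 | [9 0 0]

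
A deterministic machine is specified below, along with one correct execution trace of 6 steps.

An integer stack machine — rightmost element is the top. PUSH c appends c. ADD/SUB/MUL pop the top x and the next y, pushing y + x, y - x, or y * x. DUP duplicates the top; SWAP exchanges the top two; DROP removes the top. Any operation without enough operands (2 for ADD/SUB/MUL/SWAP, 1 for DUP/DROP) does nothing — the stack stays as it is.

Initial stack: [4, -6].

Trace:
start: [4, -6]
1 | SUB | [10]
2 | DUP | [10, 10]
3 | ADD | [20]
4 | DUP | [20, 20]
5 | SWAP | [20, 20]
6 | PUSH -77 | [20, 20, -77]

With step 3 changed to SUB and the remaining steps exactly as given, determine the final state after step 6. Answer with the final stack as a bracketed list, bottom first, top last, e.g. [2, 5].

[0, 0, -77]

(re-executing from step 3 with the substitution; state before step 3: [10, 10])
3 | SUB | [0]
4 | DUP | [0, 0]
5 | SWAP | [0, 0]
6 | PUSH -77 | [0, 0, -77]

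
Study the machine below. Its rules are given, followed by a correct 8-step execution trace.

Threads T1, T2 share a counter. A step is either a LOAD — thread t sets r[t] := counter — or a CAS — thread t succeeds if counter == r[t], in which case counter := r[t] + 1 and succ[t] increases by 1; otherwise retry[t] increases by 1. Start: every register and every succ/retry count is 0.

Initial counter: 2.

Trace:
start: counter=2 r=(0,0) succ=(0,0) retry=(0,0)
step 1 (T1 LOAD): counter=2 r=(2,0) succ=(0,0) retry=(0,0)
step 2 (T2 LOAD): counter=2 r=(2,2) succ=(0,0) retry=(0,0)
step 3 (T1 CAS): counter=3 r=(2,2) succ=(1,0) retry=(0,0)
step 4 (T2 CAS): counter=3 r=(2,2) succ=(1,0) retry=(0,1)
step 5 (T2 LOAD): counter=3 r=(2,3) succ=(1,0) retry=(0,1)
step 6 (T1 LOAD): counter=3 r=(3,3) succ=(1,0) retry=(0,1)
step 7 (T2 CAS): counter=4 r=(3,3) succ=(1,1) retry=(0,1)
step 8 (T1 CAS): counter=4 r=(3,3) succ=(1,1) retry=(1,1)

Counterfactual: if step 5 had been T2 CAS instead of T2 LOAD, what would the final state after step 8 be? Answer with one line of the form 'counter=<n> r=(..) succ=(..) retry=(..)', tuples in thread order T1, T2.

(re-executing from step 5 with the substitution; state before step 5: counter=3 r=(2,2) succ=(1,0) retry=(0,1))
step 5 (T2 CAS): counter=3 r=(2,2) succ=(1,0) retry=(0,2)
step 6 (T1 LOAD): counter=3 r=(3,2) succ=(1,0) retry=(0,2)
step 7 (T2 CAS): counter=3 r=(3,2) succ=(1,0) retry=(0,3)
step 8 (T1 CAS): counter=4 r=(3,2) succ=(2,0) retry=(0,3)

counter=4 r=(3,2) succ=(2,0) retry=(0,3)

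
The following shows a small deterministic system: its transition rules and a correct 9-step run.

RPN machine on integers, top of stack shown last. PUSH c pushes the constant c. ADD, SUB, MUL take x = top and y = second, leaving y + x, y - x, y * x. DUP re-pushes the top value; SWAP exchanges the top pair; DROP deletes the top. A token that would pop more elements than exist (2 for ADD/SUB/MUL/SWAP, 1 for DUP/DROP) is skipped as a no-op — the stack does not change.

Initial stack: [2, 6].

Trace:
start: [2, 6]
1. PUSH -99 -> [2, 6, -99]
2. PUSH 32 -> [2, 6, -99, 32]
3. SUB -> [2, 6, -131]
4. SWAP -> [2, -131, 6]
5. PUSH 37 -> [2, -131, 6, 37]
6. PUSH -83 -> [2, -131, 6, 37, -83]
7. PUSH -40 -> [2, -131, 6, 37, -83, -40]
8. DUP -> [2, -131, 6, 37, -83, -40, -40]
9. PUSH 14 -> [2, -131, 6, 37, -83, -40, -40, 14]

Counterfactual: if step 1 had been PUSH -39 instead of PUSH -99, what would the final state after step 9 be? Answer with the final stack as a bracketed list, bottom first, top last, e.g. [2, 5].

(re-executing from step 1 with the substitution; state before step 1: [2, 6])
1. PUSH -39 -> [2, 6, -39]
2. PUSH 32 -> [2, 6, -39, 32]
3. SUB -> [2, 6, -71]
4. SWAP -> [2, -71, 6]
5. PUSH 37 -> [2, -71, 6, 37]
6. PUSH -83 -> [2, -71, 6, 37, -83]
7. PUSH -40 -> [2, -71, 6, 37, -83, -40]
8. DUP -> [2, -71, 6, 37, -83, -40, -40]
9. PUSH 14 -> [2, -71, 6, 37, -83, -40, -40, 14]

[2, -71, 6, 37, -83, -40, -40, 14]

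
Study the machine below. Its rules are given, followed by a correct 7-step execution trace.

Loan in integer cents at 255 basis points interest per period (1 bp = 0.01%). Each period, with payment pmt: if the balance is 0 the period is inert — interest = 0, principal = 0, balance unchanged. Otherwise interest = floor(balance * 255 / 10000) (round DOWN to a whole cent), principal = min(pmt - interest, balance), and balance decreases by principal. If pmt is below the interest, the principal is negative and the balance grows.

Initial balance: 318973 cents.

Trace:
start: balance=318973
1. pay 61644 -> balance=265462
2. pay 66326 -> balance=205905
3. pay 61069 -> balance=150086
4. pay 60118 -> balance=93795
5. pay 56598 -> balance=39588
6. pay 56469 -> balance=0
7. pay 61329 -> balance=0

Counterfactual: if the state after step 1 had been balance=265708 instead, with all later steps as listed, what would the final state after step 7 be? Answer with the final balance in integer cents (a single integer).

state after step 1 := balance=265708
2. pay 66326 -> balance=206157
3. pay 61069 -> balance=150345
4. pay 60118 -> balance=94060
5. pay 56598 -> balance=39860
6. pay 56469 -> balance=0
7. pay 61329 -> balance=0

0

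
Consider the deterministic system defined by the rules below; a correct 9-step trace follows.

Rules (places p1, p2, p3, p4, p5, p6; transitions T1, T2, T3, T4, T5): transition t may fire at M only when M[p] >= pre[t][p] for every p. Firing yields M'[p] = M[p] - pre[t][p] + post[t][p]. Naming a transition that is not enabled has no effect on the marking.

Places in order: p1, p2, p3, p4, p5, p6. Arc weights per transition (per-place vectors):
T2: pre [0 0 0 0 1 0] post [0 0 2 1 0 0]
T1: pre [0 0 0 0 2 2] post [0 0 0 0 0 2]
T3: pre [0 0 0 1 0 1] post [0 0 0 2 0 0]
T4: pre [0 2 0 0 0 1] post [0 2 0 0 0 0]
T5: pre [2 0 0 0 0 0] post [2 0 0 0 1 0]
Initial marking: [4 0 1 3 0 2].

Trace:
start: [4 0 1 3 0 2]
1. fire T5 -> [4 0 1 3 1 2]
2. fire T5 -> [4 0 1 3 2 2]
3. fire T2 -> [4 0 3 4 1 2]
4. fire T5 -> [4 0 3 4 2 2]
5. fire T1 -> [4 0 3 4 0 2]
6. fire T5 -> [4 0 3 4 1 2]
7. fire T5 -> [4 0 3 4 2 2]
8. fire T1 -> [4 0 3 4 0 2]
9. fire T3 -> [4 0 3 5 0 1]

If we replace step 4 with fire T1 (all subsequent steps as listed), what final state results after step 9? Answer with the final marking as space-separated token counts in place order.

(re-executing from step 4 with the substitution; state before step 4: [4 0 3 4 1 2])
4. fire T1 -> [4 0 3 4 1 2]
5. fire T1 -> [4 0 3 4 1 2]
6. fire T5 -> [4 0 3 4 2 2]
7. fire T5 -> [4 0 3 4 3 2]
8. fire T1 -> [4 0 3 4 1 2]
9. fire T3 -> [4 0 3 5 1 1]

4 0 3 5 1 1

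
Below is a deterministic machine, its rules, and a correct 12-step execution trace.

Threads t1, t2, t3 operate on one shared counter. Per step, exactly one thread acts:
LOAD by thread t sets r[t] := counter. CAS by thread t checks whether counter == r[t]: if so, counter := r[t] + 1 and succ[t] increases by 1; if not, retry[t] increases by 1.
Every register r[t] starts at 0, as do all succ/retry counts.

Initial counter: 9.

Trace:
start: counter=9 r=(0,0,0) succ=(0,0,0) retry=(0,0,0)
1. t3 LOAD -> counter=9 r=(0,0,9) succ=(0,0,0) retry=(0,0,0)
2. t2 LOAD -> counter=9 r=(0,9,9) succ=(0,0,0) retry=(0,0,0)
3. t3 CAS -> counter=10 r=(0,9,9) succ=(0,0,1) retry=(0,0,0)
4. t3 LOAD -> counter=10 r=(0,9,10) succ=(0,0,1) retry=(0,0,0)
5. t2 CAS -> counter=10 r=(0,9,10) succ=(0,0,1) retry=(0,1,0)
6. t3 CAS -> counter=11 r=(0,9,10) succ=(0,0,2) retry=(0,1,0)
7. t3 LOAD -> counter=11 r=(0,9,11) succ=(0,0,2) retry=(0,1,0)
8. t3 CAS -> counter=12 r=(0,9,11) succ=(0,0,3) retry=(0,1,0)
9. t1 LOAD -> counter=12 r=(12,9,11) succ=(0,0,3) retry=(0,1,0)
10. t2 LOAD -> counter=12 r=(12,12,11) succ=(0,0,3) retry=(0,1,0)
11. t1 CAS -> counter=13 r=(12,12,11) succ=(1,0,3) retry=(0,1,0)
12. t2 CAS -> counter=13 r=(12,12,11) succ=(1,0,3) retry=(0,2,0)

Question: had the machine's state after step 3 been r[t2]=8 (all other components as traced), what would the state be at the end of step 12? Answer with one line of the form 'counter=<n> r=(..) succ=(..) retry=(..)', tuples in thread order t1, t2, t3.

state after step 3 := counter=10 r=(0,8,9) succ=(0,0,1) retry=(0,0,0)
4. t3 LOAD -> counter=10 r=(0,8,10) succ=(0,0,1) retry=(0,0,0)
5. t2 CAS -> counter=10 r=(0,8,10) succ=(0,0,1) retry=(0,1,0)
6. t3 CAS -> counter=11 r=(0,8,10) succ=(0,0,2) retry=(0,1,0)
7. t3 LOAD -> counter=11 r=(0,8,11) succ=(0,0,2) retry=(0,1,0)
8. t3 CAS -> counter=12 r=(0,8,11) succ=(0,0,3) retry=(0,1,0)
9. t1 LOAD -> counter=12 r=(12,8,11) succ=(0,0,3) retry=(0,1,0)
10. t2 LOAD -> counter=12 r=(12,12,11) succ=(0,0,3) retry=(0,1,0)
11. t1 CAS -> counter=13 r=(12,12,11) succ=(1,0,3) retry=(0,1,0)
12. t2 CAS -> counter=13 r=(12,12,11) succ=(1,0,3) retry=(0,2,0)

counter=13 r=(12,12,11) succ=(1,0,3) retry=(0,2,0)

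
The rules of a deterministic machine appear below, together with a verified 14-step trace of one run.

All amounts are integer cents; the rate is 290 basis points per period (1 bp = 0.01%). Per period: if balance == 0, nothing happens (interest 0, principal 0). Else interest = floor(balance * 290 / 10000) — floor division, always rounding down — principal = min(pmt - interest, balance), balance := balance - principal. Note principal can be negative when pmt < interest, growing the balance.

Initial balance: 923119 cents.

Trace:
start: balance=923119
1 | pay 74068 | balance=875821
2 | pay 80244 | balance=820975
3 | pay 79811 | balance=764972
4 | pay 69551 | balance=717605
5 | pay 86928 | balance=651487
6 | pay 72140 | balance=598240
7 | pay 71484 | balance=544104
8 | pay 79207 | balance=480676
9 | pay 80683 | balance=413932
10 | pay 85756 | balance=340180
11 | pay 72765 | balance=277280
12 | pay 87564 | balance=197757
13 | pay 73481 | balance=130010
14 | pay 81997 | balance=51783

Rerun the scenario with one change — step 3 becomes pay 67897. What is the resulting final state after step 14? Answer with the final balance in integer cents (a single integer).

68099

(re-executing from step 3 with the substitution; state before step 3: balance=820975)
3 | pay 67897 | balance=776886
4 | pay 69551 | balance=729864
5 | pay 86928 | balance=664102
6 | pay 72140 | balance=611220
7 | pay 71484 | balance=557461
8 | pay 79207 | balance=494420
9 | pay 80683 | balance=428075
10 | pay 85756 | balance=354733
11 | pay 72765 | balance=292255
12 | pay 87564 | balance=213166
13 | pay 73481 | balance=145866
14 | pay 81997 | balance=68099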